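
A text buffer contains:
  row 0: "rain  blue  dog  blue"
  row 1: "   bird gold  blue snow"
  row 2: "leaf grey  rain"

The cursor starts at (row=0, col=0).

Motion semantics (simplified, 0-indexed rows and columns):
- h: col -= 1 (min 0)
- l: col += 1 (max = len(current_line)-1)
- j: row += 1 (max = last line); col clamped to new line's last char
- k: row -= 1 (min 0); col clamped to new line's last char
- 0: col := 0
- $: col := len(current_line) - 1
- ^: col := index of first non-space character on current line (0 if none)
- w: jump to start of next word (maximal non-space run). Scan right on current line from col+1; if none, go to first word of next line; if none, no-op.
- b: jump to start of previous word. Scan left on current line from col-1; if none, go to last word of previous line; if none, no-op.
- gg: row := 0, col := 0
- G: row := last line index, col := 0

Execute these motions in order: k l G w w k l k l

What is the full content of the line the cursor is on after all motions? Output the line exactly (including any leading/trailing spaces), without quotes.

After 1 (k): row=0 col=0 char='r'
After 2 (l): row=0 col=1 char='a'
After 3 (G): row=2 col=0 char='l'
After 4 (w): row=2 col=5 char='g'
After 5 (w): row=2 col=11 char='r'
After 6 (k): row=1 col=11 char='d'
After 7 (l): row=1 col=12 char='_'
After 8 (k): row=0 col=12 char='d'
After 9 (l): row=0 col=13 char='o'

Answer: rain  blue  dog  blue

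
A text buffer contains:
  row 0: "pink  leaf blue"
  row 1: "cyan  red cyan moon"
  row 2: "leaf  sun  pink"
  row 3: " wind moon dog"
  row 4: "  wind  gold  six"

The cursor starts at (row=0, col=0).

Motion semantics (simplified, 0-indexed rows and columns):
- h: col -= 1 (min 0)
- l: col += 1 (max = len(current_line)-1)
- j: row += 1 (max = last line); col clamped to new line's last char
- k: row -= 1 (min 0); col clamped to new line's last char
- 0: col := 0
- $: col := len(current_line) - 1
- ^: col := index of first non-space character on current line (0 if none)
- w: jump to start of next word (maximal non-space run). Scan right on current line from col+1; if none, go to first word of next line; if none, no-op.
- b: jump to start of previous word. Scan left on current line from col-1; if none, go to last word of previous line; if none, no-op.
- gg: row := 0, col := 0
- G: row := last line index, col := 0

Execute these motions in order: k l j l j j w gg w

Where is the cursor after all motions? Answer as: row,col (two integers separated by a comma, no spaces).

After 1 (k): row=0 col=0 char='p'
After 2 (l): row=0 col=1 char='i'
After 3 (j): row=1 col=1 char='y'
After 4 (l): row=1 col=2 char='a'
After 5 (j): row=2 col=2 char='a'
After 6 (j): row=3 col=2 char='i'
After 7 (w): row=3 col=6 char='m'
After 8 (gg): row=0 col=0 char='p'
After 9 (w): row=0 col=6 char='l'

Answer: 0,6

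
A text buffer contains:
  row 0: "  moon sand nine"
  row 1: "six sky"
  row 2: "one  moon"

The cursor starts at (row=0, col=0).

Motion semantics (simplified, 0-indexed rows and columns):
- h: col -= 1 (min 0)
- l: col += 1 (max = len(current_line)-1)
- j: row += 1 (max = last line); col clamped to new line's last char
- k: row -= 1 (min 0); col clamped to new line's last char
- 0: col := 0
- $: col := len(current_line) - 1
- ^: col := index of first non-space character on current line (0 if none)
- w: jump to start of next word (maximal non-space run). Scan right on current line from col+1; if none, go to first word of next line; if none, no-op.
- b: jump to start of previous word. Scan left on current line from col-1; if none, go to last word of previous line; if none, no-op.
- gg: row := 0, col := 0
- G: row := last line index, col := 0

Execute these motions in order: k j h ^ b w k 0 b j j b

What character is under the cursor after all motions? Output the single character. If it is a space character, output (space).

After 1 (k): row=0 col=0 char='_'
After 2 (j): row=1 col=0 char='s'
After 3 (h): row=1 col=0 char='s'
After 4 (^): row=1 col=0 char='s'
After 5 (b): row=0 col=12 char='n'
After 6 (w): row=1 col=0 char='s'
After 7 (k): row=0 col=0 char='_'
After 8 (0): row=0 col=0 char='_'
After 9 (b): row=0 col=0 char='_'
After 10 (j): row=1 col=0 char='s'
After 11 (j): row=2 col=0 char='o'
After 12 (b): row=1 col=4 char='s'

Answer: s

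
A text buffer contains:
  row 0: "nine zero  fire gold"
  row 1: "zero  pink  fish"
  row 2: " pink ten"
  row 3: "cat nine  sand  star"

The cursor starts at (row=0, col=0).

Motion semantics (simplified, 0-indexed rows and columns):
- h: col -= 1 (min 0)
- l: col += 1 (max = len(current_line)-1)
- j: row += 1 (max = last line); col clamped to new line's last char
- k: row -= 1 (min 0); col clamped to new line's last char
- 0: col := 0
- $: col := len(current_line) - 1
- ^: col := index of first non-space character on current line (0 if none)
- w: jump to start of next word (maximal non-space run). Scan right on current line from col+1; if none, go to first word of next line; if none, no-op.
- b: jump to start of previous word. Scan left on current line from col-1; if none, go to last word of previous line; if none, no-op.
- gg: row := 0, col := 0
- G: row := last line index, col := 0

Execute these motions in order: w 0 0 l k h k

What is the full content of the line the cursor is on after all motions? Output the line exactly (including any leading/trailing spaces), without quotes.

After 1 (w): row=0 col=5 char='z'
After 2 (0): row=0 col=0 char='n'
After 3 (0): row=0 col=0 char='n'
After 4 (l): row=0 col=1 char='i'
After 5 (k): row=0 col=1 char='i'
After 6 (h): row=0 col=0 char='n'
After 7 (k): row=0 col=0 char='n'

Answer: nine zero  fire gold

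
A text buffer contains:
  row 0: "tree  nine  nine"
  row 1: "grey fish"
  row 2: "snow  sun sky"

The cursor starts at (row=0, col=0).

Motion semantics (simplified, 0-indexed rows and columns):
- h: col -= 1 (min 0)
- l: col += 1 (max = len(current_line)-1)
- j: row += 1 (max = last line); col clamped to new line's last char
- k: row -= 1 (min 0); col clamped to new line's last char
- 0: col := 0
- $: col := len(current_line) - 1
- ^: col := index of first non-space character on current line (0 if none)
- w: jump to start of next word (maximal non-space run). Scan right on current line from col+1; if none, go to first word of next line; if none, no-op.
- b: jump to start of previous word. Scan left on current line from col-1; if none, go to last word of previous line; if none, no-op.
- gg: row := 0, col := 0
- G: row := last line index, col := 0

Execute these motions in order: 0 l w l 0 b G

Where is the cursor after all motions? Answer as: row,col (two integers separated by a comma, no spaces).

After 1 (0): row=0 col=0 char='t'
After 2 (l): row=0 col=1 char='r'
After 3 (w): row=0 col=6 char='n'
After 4 (l): row=0 col=7 char='i'
After 5 (0): row=0 col=0 char='t'
After 6 (b): row=0 col=0 char='t'
After 7 (G): row=2 col=0 char='s'

Answer: 2,0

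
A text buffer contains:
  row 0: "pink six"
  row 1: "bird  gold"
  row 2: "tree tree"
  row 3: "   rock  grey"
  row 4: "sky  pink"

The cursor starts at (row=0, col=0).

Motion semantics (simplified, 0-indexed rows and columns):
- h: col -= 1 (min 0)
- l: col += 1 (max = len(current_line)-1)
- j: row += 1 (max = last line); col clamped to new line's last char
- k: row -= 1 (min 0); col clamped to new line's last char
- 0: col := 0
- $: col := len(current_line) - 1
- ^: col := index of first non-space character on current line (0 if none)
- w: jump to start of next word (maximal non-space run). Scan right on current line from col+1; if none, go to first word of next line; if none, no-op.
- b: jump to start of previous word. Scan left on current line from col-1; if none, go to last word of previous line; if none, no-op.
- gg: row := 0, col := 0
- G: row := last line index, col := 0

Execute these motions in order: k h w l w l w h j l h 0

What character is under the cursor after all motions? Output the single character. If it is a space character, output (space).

After 1 (k): row=0 col=0 char='p'
After 2 (h): row=0 col=0 char='p'
After 3 (w): row=0 col=5 char='s'
After 4 (l): row=0 col=6 char='i'
After 5 (w): row=1 col=0 char='b'
After 6 (l): row=1 col=1 char='i'
After 7 (w): row=1 col=6 char='g'
After 8 (h): row=1 col=5 char='_'
After 9 (j): row=2 col=5 char='t'
After 10 (l): row=2 col=6 char='r'
After 11 (h): row=2 col=5 char='t'
After 12 (0): row=2 col=0 char='t'

Answer: t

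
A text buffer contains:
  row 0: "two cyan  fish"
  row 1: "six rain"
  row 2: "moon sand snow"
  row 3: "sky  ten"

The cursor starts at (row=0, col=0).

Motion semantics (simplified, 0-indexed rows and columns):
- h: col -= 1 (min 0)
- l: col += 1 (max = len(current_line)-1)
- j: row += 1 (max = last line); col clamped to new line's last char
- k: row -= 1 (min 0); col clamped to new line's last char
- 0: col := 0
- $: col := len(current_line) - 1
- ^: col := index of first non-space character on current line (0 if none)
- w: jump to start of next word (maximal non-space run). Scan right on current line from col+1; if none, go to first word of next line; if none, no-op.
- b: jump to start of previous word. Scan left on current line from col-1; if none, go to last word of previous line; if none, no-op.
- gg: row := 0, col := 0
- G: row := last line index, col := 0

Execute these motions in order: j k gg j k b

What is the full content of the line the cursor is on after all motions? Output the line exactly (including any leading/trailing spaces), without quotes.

After 1 (j): row=1 col=0 char='s'
After 2 (k): row=0 col=0 char='t'
After 3 (gg): row=0 col=0 char='t'
After 4 (j): row=1 col=0 char='s'
After 5 (k): row=0 col=0 char='t'
After 6 (b): row=0 col=0 char='t'

Answer: two cyan  fish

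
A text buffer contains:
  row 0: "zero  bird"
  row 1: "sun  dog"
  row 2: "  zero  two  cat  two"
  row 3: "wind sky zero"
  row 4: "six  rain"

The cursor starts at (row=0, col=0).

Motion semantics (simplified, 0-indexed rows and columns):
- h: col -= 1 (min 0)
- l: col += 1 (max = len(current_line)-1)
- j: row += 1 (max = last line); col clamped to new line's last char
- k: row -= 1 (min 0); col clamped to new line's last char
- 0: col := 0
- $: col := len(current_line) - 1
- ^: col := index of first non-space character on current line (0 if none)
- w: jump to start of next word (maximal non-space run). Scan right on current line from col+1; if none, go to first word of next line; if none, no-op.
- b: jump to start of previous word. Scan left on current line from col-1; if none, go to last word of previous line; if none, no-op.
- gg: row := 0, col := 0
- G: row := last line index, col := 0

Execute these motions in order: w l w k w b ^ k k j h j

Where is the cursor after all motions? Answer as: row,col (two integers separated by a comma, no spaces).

Answer: 2,0

Derivation:
After 1 (w): row=0 col=6 char='b'
After 2 (l): row=0 col=7 char='i'
After 3 (w): row=1 col=0 char='s'
After 4 (k): row=0 col=0 char='z'
After 5 (w): row=0 col=6 char='b'
After 6 (b): row=0 col=0 char='z'
After 7 (^): row=0 col=0 char='z'
After 8 (k): row=0 col=0 char='z'
After 9 (k): row=0 col=0 char='z'
After 10 (j): row=1 col=0 char='s'
After 11 (h): row=1 col=0 char='s'
After 12 (j): row=2 col=0 char='_'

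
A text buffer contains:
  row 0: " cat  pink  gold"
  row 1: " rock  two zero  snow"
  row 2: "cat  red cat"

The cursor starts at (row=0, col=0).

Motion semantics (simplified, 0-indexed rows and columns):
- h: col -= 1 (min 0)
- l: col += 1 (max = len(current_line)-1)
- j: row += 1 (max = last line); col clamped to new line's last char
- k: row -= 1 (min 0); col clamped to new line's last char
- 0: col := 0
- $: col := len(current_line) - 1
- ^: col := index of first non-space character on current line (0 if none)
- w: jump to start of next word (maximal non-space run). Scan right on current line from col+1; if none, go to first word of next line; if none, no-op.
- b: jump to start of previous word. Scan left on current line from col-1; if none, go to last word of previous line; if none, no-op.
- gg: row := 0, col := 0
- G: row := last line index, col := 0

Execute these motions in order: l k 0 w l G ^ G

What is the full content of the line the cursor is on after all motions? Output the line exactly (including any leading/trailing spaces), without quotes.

Answer: cat  red cat

Derivation:
After 1 (l): row=0 col=1 char='c'
After 2 (k): row=0 col=1 char='c'
After 3 (0): row=0 col=0 char='_'
After 4 (w): row=0 col=1 char='c'
After 5 (l): row=0 col=2 char='a'
After 6 (G): row=2 col=0 char='c'
After 7 (^): row=2 col=0 char='c'
After 8 (G): row=2 col=0 char='c'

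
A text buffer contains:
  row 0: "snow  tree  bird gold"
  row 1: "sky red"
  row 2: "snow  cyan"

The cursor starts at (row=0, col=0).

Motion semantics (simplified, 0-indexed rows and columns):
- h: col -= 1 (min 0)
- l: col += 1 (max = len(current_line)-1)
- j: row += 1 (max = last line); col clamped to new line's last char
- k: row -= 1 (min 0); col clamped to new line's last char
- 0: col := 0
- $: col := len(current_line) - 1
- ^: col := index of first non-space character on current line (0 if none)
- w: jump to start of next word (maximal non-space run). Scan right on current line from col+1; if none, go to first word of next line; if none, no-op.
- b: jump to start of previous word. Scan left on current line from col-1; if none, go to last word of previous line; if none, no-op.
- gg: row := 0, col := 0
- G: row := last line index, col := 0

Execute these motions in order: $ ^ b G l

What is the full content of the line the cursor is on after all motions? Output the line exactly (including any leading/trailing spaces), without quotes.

Answer: snow  cyan

Derivation:
After 1 ($): row=0 col=20 char='d'
After 2 (^): row=0 col=0 char='s'
After 3 (b): row=0 col=0 char='s'
After 4 (G): row=2 col=0 char='s'
After 5 (l): row=2 col=1 char='n'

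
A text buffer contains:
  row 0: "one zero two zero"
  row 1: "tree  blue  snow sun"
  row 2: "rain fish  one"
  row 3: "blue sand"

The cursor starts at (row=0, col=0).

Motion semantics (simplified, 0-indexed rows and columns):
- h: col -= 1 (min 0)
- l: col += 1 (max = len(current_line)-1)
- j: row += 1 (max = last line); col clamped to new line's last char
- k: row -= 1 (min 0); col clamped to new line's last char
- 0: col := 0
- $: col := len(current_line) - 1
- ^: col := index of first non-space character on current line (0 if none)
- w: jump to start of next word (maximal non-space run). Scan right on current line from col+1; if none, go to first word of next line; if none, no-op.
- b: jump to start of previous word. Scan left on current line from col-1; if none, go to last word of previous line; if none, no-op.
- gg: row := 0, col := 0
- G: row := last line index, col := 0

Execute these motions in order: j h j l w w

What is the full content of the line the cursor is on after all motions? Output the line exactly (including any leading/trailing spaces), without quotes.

Answer: rain fish  one

Derivation:
After 1 (j): row=1 col=0 char='t'
After 2 (h): row=1 col=0 char='t'
After 3 (j): row=2 col=0 char='r'
After 4 (l): row=2 col=1 char='a'
After 5 (w): row=2 col=5 char='f'
After 6 (w): row=2 col=11 char='o'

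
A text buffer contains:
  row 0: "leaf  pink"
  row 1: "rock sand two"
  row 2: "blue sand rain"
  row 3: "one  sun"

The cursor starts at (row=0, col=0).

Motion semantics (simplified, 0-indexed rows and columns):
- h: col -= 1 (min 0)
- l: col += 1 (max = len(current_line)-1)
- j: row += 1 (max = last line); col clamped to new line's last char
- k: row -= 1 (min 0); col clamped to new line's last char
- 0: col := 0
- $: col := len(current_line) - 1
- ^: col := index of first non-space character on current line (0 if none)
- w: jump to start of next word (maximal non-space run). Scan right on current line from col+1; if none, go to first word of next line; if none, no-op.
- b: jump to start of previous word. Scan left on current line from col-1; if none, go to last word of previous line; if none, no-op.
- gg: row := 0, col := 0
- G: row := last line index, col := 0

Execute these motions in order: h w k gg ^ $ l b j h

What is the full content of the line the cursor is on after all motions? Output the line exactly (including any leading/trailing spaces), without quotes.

Answer: rock sand two

Derivation:
After 1 (h): row=0 col=0 char='l'
After 2 (w): row=0 col=6 char='p'
After 3 (k): row=0 col=6 char='p'
After 4 (gg): row=0 col=0 char='l'
After 5 (^): row=0 col=0 char='l'
After 6 ($): row=0 col=9 char='k'
After 7 (l): row=0 col=9 char='k'
After 8 (b): row=0 col=6 char='p'
After 9 (j): row=1 col=6 char='a'
After 10 (h): row=1 col=5 char='s'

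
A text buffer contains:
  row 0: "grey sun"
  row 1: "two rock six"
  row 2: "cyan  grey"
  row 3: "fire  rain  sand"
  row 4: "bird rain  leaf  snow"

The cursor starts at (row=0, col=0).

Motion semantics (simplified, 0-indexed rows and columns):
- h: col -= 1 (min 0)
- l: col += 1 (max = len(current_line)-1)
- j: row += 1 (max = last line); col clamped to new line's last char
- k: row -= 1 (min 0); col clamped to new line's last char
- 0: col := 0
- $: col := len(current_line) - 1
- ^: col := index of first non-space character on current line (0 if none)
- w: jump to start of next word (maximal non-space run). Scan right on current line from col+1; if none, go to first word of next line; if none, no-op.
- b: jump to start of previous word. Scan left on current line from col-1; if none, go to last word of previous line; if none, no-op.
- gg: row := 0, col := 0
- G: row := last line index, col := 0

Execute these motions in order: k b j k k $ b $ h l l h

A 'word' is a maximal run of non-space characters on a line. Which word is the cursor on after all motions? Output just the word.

After 1 (k): row=0 col=0 char='g'
After 2 (b): row=0 col=0 char='g'
After 3 (j): row=1 col=0 char='t'
After 4 (k): row=0 col=0 char='g'
After 5 (k): row=0 col=0 char='g'
After 6 ($): row=0 col=7 char='n'
After 7 (b): row=0 col=5 char='s'
After 8 ($): row=0 col=7 char='n'
After 9 (h): row=0 col=6 char='u'
After 10 (l): row=0 col=7 char='n'
After 11 (l): row=0 col=7 char='n'
After 12 (h): row=0 col=6 char='u'

Answer: sun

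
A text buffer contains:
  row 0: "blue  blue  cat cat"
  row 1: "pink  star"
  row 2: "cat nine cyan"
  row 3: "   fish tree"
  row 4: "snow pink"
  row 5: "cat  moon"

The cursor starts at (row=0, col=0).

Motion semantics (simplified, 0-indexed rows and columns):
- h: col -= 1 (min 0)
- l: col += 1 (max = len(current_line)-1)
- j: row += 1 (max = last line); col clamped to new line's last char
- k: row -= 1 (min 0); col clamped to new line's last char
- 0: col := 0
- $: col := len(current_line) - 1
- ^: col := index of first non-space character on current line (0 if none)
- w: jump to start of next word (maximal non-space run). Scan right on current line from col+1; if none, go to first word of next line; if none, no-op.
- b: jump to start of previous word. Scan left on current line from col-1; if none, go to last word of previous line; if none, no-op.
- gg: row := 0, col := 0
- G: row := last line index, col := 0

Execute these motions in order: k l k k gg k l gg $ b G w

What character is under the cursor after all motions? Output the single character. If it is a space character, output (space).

Answer: m

Derivation:
After 1 (k): row=0 col=0 char='b'
After 2 (l): row=0 col=1 char='l'
After 3 (k): row=0 col=1 char='l'
After 4 (k): row=0 col=1 char='l'
After 5 (gg): row=0 col=0 char='b'
After 6 (k): row=0 col=0 char='b'
After 7 (l): row=0 col=1 char='l'
After 8 (gg): row=0 col=0 char='b'
After 9 ($): row=0 col=18 char='t'
After 10 (b): row=0 col=16 char='c'
After 11 (G): row=5 col=0 char='c'
After 12 (w): row=5 col=5 char='m'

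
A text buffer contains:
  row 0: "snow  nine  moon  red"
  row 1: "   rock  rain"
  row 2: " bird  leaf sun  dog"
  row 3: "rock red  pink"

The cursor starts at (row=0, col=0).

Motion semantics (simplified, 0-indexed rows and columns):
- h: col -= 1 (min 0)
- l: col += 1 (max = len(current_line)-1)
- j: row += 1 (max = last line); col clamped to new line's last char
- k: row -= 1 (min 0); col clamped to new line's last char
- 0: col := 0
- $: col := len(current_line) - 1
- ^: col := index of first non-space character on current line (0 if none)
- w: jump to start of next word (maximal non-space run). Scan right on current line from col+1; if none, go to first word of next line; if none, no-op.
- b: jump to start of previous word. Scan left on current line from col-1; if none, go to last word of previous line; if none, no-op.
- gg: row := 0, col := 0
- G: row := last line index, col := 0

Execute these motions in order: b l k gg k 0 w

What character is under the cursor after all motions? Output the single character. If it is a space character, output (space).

Answer: n

Derivation:
After 1 (b): row=0 col=0 char='s'
After 2 (l): row=0 col=1 char='n'
After 3 (k): row=0 col=1 char='n'
After 4 (gg): row=0 col=0 char='s'
After 5 (k): row=0 col=0 char='s'
After 6 (0): row=0 col=0 char='s'
After 7 (w): row=0 col=6 char='n'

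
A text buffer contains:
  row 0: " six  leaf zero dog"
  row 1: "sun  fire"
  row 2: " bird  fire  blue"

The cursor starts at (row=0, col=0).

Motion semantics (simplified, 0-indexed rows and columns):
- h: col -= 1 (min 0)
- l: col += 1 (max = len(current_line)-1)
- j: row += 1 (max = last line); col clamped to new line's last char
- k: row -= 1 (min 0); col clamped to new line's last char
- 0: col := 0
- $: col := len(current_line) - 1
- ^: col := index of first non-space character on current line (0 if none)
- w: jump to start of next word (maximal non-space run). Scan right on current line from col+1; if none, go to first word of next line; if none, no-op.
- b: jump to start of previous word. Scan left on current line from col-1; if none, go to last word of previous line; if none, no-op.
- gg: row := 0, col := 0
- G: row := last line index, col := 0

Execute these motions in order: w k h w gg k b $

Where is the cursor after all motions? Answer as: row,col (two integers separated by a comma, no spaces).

Answer: 0,18

Derivation:
After 1 (w): row=0 col=1 char='s'
After 2 (k): row=0 col=1 char='s'
After 3 (h): row=0 col=0 char='_'
After 4 (w): row=0 col=1 char='s'
After 5 (gg): row=0 col=0 char='_'
After 6 (k): row=0 col=0 char='_'
After 7 (b): row=0 col=0 char='_'
After 8 ($): row=0 col=18 char='g'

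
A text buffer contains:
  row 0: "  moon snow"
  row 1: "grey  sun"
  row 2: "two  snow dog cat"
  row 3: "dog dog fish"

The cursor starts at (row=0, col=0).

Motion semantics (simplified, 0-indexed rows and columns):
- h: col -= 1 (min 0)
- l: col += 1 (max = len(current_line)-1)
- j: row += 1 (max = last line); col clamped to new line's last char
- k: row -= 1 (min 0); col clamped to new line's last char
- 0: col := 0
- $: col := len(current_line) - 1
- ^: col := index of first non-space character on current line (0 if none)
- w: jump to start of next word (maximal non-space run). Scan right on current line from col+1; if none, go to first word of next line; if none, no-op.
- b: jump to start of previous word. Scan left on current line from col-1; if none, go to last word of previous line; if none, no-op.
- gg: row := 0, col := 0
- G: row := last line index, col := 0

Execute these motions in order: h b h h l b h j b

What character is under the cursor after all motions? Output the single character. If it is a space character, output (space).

After 1 (h): row=0 col=0 char='_'
After 2 (b): row=0 col=0 char='_'
After 3 (h): row=0 col=0 char='_'
After 4 (h): row=0 col=0 char='_'
After 5 (l): row=0 col=1 char='_'
After 6 (b): row=0 col=1 char='_'
After 7 (h): row=0 col=0 char='_'
After 8 (j): row=1 col=0 char='g'
After 9 (b): row=0 col=7 char='s'

Answer: s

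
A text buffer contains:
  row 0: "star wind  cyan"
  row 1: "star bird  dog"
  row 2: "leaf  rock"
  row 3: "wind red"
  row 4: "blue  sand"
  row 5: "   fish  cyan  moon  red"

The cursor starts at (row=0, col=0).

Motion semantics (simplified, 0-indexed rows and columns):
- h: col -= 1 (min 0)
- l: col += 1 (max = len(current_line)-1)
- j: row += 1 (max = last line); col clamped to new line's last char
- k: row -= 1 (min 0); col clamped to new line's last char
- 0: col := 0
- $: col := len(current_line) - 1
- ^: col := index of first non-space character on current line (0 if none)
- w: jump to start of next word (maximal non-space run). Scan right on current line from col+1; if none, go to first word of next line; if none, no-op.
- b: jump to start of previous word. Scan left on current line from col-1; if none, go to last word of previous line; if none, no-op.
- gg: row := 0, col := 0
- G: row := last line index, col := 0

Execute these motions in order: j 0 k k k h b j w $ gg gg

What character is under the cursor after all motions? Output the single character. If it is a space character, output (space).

After 1 (j): row=1 col=0 char='s'
After 2 (0): row=1 col=0 char='s'
After 3 (k): row=0 col=0 char='s'
After 4 (k): row=0 col=0 char='s'
After 5 (k): row=0 col=0 char='s'
After 6 (h): row=0 col=0 char='s'
After 7 (b): row=0 col=0 char='s'
After 8 (j): row=1 col=0 char='s'
After 9 (w): row=1 col=5 char='b'
After 10 ($): row=1 col=13 char='g'
After 11 (gg): row=0 col=0 char='s'
After 12 (gg): row=0 col=0 char='s'

Answer: s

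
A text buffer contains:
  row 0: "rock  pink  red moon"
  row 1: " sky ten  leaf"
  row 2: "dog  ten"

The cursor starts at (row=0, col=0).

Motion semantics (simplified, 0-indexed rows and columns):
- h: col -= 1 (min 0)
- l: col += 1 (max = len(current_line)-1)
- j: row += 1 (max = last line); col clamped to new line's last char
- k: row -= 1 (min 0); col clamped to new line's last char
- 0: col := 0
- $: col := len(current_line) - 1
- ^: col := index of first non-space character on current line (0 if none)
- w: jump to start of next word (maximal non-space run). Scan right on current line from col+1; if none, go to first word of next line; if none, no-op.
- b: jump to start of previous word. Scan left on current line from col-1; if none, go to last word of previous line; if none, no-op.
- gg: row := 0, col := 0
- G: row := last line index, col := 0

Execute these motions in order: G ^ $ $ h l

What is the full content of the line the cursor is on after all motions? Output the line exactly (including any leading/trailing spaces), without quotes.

Answer: dog  ten

Derivation:
After 1 (G): row=2 col=0 char='d'
After 2 (^): row=2 col=0 char='d'
After 3 ($): row=2 col=7 char='n'
After 4 ($): row=2 col=7 char='n'
After 5 (h): row=2 col=6 char='e'
After 6 (l): row=2 col=7 char='n'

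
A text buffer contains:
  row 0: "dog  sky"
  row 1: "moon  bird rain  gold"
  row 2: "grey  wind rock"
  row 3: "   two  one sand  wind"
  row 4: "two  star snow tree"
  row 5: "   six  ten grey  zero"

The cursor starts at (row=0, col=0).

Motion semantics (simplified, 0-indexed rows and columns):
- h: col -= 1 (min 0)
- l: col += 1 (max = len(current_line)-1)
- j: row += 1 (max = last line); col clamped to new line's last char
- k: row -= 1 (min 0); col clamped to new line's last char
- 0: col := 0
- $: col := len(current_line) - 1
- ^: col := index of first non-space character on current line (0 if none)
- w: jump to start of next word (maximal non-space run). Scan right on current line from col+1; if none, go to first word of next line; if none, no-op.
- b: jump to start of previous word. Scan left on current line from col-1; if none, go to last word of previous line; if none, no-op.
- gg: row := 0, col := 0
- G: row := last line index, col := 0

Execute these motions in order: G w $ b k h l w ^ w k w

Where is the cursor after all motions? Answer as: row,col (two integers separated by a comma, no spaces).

After 1 (G): row=5 col=0 char='_'
After 2 (w): row=5 col=3 char='s'
After 3 ($): row=5 col=21 char='o'
After 4 (b): row=5 col=18 char='z'
After 5 (k): row=4 col=18 char='e'
After 6 (h): row=4 col=17 char='e'
After 7 (l): row=4 col=18 char='e'
After 8 (w): row=5 col=3 char='s'
After 9 (^): row=5 col=3 char='s'
After 10 (w): row=5 col=8 char='t'
After 11 (k): row=4 col=8 char='r'
After 12 (w): row=4 col=10 char='s'

Answer: 4,10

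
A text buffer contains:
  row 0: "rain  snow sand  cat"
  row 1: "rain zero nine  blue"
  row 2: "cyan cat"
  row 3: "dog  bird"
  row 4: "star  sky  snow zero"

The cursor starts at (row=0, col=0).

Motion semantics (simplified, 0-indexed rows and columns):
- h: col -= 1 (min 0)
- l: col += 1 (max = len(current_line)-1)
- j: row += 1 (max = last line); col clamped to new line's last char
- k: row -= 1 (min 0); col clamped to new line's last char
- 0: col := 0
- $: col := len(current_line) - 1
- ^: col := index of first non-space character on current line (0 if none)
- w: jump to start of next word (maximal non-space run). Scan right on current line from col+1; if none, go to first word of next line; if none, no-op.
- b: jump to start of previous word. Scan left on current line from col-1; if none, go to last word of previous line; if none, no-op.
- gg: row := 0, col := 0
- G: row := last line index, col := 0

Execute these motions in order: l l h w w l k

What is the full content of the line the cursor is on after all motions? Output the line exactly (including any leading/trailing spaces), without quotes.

After 1 (l): row=0 col=1 char='a'
After 2 (l): row=0 col=2 char='i'
After 3 (h): row=0 col=1 char='a'
After 4 (w): row=0 col=6 char='s'
After 5 (w): row=0 col=11 char='s'
After 6 (l): row=0 col=12 char='a'
After 7 (k): row=0 col=12 char='a'

Answer: rain  snow sand  cat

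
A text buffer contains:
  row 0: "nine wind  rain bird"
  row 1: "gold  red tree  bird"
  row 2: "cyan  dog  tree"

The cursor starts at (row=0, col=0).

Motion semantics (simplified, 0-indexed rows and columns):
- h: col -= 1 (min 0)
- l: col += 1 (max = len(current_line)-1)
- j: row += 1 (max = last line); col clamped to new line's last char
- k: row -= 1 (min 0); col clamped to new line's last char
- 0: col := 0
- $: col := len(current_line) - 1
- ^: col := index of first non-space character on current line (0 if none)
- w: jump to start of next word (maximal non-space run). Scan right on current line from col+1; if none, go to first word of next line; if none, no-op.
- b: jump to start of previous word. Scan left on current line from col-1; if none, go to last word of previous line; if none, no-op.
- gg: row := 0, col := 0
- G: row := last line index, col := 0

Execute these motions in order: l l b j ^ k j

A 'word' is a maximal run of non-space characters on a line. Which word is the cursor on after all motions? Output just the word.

After 1 (l): row=0 col=1 char='i'
After 2 (l): row=0 col=2 char='n'
After 3 (b): row=0 col=0 char='n'
After 4 (j): row=1 col=0 char='g'
After 5 (^): row=1 col=0 char='g'
After 6 (k): row=0 col=0 char='n'
After 7 (j): row=1 col=0 char='g'

Answer: gold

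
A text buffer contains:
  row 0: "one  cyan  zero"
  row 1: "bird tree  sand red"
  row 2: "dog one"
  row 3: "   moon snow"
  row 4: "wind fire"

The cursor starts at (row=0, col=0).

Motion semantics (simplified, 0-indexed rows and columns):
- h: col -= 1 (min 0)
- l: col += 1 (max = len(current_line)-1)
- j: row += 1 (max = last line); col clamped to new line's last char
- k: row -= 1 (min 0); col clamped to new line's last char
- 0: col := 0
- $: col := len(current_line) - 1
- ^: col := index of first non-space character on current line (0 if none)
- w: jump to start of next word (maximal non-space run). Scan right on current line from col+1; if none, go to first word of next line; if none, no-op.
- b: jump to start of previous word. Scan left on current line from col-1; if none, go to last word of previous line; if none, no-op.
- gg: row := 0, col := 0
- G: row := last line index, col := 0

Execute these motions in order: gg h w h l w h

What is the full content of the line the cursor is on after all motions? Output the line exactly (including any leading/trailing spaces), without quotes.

Answer: one  cyan  zero

Derivation:
After 1 (gg): row=0 col=0 char='o'
After 2 (h): row=0 col=0 char='o'
After 3 (w): row=0 col=5 char='c'
After 4 (h): row=0 col=4 char='_'
After 5 (l): row=0 col=5 char='c'
After 6 (w): row=0 col=11 char='z'
After 7 (h): row=0 col=10 char='_'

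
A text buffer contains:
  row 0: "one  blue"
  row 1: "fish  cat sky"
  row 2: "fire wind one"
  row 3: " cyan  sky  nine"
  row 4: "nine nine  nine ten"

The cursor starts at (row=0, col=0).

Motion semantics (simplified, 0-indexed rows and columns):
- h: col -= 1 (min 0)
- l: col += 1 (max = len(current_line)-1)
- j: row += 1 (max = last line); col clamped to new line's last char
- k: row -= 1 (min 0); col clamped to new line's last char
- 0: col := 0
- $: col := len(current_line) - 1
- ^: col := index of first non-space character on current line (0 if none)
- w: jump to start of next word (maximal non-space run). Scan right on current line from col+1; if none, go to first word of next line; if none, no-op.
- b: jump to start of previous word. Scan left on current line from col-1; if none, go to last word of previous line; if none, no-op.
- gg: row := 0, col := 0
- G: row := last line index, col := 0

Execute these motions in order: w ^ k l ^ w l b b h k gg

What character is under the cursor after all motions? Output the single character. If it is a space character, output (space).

Answer: o

Derivation:
After 1 (w): row=0 col=5 char='b'
After 2 (^): row=0 col=0 char='o'
After 3 (k): row=0 col=0 char='o'
After 4 (l): row=0 col=1 char='n'
After 5 (^): row=0 col=0 char='o'
After 6 (w): row=0 col=5 char='b'
After 7 (l): row=0 col=6 char='l'
After 8 (b): row=0 col=5 char='b'
After 9 (b): row=0 col=0 char='o'
After 10 (h): row=0 col=0 char='o'
After 11 (k): row=0 col=0 char='o'
After 12 (gg): row=0 col=0 char='o'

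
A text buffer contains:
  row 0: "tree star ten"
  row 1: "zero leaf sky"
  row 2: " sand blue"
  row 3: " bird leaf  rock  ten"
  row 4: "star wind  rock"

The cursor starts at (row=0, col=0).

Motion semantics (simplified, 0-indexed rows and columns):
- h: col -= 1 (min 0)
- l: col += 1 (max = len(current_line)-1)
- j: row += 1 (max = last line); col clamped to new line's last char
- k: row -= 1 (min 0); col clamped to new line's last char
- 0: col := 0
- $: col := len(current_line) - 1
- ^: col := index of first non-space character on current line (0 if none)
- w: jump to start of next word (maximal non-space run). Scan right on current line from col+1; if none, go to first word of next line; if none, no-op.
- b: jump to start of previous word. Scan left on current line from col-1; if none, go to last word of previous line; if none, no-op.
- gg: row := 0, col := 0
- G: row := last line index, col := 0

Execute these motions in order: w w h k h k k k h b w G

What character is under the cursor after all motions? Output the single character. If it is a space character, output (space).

Answer: s

Derivation:
After 1 (w): row=0 col=5 char='s'
After 2 (w): row=0 col=10 char='t'
After 3 (h): row=0 col=9 char='_'
After 4 (k): row=0 col=9 char='_'
After 5 (h): row=0 col=8 char='r'
After 6 (k): row=0 col=8 char='r'
After 7 (k): row=0 col=8 char='r'
After 8 (k): row=0 col=8 char='r'
After 9 (h): row=0 col=7 char='a'
After 10 (b): row=0 col=5 char='s'
After 11 (w): row=0 col=10 char='t'
After 12 (G): row=4 col=0 char='s'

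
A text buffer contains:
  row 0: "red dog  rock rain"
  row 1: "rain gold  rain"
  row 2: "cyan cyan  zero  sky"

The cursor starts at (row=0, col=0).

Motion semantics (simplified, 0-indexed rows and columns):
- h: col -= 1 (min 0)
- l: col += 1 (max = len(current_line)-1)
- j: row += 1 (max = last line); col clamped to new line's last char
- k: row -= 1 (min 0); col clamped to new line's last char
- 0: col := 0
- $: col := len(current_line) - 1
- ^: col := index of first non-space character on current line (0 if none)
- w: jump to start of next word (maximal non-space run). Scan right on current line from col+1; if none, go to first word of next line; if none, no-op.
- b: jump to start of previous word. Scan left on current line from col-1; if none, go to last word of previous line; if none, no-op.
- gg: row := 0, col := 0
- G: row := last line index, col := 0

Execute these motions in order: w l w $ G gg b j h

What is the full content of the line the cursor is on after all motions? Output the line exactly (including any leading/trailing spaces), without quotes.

Answer: rain gold  rain

Derivation:
After 1 (w): row=0 col=4 char='d'
After 2 (l): row=0 col=5 char='o'
After 3 (w): row=0 col=9 char='r'
After 4 ($): row=0 col=17 char='n'
After 5 (G): row=2 col=0 char='c'
After 6 (gg): row=0 col=0 char='r'
After 7 (b): row=0 col=0 char='r'
After 8 (j): row=1 col=0 char='r'
After 9 (h): row=1 col=0 char='r'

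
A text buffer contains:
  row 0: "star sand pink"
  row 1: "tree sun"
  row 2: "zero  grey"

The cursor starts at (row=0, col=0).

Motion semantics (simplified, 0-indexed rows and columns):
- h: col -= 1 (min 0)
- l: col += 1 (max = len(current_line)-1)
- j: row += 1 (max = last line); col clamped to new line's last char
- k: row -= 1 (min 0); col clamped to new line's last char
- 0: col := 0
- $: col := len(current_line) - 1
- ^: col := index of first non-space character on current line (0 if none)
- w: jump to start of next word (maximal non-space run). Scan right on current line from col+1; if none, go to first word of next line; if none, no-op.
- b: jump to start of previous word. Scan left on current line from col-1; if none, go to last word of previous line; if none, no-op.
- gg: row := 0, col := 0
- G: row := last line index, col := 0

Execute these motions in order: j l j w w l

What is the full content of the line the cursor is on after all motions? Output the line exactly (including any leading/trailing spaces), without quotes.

After 1 (j): row=1 col=0 char='t'
After 2 (l): row=1 col=1 char='r'
After 3 (j): row=2 col=1 char='e'
After 4 (w): row=2 col=6 char='g'
After 5 (w): row=2 col=6 char='g'
After 6 (l): row=2 col=7 char='r'

Answer: zero  grey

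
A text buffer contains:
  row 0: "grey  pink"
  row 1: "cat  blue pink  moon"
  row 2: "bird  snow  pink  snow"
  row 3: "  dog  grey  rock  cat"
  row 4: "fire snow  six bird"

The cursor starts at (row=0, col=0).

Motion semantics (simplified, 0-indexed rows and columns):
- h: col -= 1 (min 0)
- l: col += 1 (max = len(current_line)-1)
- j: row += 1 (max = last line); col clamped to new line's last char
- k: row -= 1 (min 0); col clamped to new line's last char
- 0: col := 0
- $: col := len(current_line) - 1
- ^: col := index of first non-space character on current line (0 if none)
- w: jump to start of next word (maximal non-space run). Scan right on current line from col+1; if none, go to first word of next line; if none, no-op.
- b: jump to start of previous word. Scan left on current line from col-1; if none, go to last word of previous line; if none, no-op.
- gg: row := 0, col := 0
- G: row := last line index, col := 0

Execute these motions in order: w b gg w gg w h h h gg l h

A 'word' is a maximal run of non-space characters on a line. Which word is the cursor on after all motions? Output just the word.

After 1 (w): row=0 col=6 char='p'
After 2 (b): row=0 col=0 char='g'
After 3 (gg): row=0 col=0 char='g'
After 4 (w): row=0 col=6 char='p'
After 5 (gg): row=0 col=0 char='g'
After 6 (w): row=0 col=6 char='p'
After 7 (h): row=0 col=5 char='_'
After 8 (h): row=0 col=4 char='_'
After 9 (h): row=0 col=3 char='y'
After 10 (gg): row=0 col=0 char='g'
After 11 (l): row=0 col=1 char='r'
After 12 (h): row=0 col=0 char='g'

Answer: grey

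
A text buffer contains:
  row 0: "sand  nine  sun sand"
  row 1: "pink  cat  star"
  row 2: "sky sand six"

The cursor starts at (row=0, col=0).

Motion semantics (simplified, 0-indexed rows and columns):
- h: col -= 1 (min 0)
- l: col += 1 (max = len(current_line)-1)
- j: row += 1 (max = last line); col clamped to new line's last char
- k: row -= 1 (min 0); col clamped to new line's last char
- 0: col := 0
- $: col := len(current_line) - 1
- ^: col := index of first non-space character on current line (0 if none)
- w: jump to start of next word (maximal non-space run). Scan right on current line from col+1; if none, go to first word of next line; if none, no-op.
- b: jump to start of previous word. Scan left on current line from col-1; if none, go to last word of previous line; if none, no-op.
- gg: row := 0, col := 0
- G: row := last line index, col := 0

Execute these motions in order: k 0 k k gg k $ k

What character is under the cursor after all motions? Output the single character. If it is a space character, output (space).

After 1 (k): row=0 col=0 char='s'
After 2 (0): row=0 col=0 char='s'
After 3 (k): row=0 col=0 char='s'
After 4 (k): row=0 col=0 char='s'
After 5 (gg): row=0 col=0 char='s'
After 6 (k): row=0 col=0 char='s'
After 7 ($): row=0 col=19 char='d'
After 8 (k): row=0 col=19 char='d'

Answer: d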